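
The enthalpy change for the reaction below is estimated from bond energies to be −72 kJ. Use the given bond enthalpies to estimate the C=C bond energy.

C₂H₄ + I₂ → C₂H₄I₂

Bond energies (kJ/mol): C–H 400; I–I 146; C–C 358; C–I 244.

Let D be the C=C bond energy.
Σ(broken) = 4×400 + 1×D + 1×146 = 1746 + D
Σ(formed) = 1×358 + 4×400 + 2×244 = 2446
ΔH = Σ(broken) − Σ(formed) = (1746 + D) − (2446) = −700 + D
Setting this equal to −72 kJ gives D = 628 kJ/mol.

D(C=C) ≈ 628 kJ/mol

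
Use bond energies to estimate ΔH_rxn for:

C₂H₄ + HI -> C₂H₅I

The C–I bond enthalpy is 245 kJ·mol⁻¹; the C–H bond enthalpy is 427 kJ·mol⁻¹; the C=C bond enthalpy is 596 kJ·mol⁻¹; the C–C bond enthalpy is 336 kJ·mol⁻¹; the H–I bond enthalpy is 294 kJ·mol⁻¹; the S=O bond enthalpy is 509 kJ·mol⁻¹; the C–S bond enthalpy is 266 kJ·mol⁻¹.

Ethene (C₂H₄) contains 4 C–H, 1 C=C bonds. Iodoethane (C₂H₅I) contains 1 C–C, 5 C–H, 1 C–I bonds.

Bonds broken (reactants):
  C–H: 4 × 427 = 1708
  C=C: 1 × 596 = 596
  H–I: 1 × 294 = 294
  Σ(broken) = 2598 kJ
Bonds formed (products):
  C–C: 1 × 336 = 336
  C–H: 5 × 427 = 2135
  C–I: 1 × 245 = 245
  Σ(formed) = 2716 kJ
ΔH = Σ(broken) − Σ(formed) = 2598 − 2716 = −118 kJ

ΔH ≈ −118 kJ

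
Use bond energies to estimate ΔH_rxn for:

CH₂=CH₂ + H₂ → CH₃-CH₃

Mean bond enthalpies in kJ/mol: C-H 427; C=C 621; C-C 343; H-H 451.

Bonds broken (reactants):
  C-H: 4 × 427 = 1708
  C=C: 1 × 621 = 621
  H-H: 1 × 451 = 451
  Σ(broken) = 2780 kJ
Bonds formed (products):
  C-C: 1 × 343 = 343
  C-H: 6 × 427 = 2562
  Σ(formed) = 2905 kJ
ΔH = Σ(broken) − Σ(formed) = 2780 − 2905 = −125 kJ

ΔH ≈ −125 kJ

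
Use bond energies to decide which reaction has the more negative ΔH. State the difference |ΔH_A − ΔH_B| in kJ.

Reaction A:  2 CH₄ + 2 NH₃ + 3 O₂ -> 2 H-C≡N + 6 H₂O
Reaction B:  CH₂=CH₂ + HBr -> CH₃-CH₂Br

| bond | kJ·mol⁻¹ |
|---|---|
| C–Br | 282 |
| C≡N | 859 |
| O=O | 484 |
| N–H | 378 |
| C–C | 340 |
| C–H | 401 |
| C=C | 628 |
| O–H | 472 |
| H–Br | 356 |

Reaction A:
  Bonds broken (reactants):
    C–H: 8 × 401 = 3208
    N–H: 6 × 378 = 2268
    O=O: 3 × 484 = 1452
    Σ(broken) = 6928 kJ
  Bonds formed (products):
    C≡N: 2 × 859 = 1718
    C–H: 2 × 401 = 802
    O–H: 12 × 472 = 5664
    Σ(formed) = 8184 kJ
  ΔH_A = 6928 − 8184 = −1256 kJ
Reaction B:
  Bonds broken (reactants):
    C–H: 4 × 401 = 1604
    C=C: 1 × 628 = 628
    H–Br: 1 × 356 = 356
    Σ(broken) = 2588 kJ
  Bonds formed (products):
    C–Br: 1 × 282 = 282
    C–C: 1 × 340 = 340
    C–H: 5 × 401 = 2005
    Σ(formed) = 2627 kJ
  ΔH_B = 2588 − 2627 = −39 kJ
ΔH_A − ΔH_B = −1217 kJ, so reaction A has the more negative ΔH; |ΔH_A − ΔH_B| = 1217 kJ.

Reaction A, by 1217 kJ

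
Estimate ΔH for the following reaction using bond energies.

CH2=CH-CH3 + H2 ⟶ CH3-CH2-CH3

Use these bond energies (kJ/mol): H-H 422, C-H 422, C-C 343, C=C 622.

Bonds broken (reactants):
  C-C: 1 × 343 = 343
  C-H: 6 × 422 = 2532
  C=C: 1 × 622 = 622
  H-H: 1 × 422 = 422
  Σ(broken) = 3919 kJ
Bonds formed (products):
  C-C: 2 × 343 = 686
  C-H: 8 × 422 = 3376
  Σ(formed) = 4062 kJ
ΔH = Σ(broken) − Σ(formed) = 3919 − 4062 = −143 kJ

ΔH ≈ −143 kJ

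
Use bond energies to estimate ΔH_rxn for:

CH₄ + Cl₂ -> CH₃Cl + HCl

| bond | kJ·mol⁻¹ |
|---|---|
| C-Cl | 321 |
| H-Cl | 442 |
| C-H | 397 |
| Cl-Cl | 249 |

ΔH ≈ −117 kJ

Bonds broken (reactants):
  C-H: 4 × 397 = 1588
  Cl-Cl: 1 × 249 = 249
  Σ(broken) = 1837 kJ
Bonds formed (products):
  C-Cl: 1 × 321 = 321
  C-H: 3 × 397 = 1191
  H-Cl: 1 × 442 = 442
  Σ(formed) = 1954 kJ
ΔH = Σ(broken) − Σ(formed) = 1837 − 1954 = −117 kJ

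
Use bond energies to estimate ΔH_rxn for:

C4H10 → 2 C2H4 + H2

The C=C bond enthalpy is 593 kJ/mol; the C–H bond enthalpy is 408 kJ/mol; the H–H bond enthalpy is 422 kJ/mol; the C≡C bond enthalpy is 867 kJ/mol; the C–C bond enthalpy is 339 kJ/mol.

ΔH ≈ +225 kJ

Bonds broken (reactants):
  C–C: 3 × 339 = 1017
  C–H: 10 × 408 = 4080
  Σ(broken) = 5097 kJ
Bonds formed (products):
  C–H: 8 × 408 = 3264
  C=C: 2 × 593 = 1186
  H–H: 1 × 422 = 422
  Σ(formed) = 4872 kJ
ΔH = Σ(broken) − Σ(formed) = 5097 − 4872 = +225 kJ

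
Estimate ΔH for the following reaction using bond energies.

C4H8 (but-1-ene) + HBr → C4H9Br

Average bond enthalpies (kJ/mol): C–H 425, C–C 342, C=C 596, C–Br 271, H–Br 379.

Bonds broken (reactants):
  C–C: 2 × 342 = 684
  C–H: 8 × 425 = 3400
  C=C: 1 × 596 = 596
  H–Br: 1 × 379 = 379
  Σ(broken) = 5059 kJ
Bonds formed (products):
  C–Br: 1 × 271 = 271
  C–C: 3 × 342 = 1026
  C–H: 9 × 425 = 3825
  Σ(formed) = 5122 kJ
ΔH = Σ(broken) − Σ(formed) = 5059 − 5122 = −63 kJ

ΔH ≈ −63 kJ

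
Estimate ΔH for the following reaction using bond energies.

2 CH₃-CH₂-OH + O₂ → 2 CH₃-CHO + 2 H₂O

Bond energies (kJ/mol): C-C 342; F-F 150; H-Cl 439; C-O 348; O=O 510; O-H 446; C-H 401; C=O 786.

Bonds broken (reactants):
  C-C: 2 × 342 = 684
  C-H: 10 × 401 = 4010
  C-O: 2 × 348 = 696
  O-H: 2 × 446 = 892
  O=O: 1 × 510 = 510
  Σ(broken) = 6792 kJ
Bonds formed (products):
  C-C: 2 × 342 = 684
  C-H: 8 × 401 = 3208
  C=O: 2 × 786 = 1572
  O-H: 4 × 446 = 1784
  Σ(formed) = 7248 kJ
ΔH = Σ(broken) − Σ(formed) = 6792 − 7248 = −456 kJ

ΔH ≈ −456 kJ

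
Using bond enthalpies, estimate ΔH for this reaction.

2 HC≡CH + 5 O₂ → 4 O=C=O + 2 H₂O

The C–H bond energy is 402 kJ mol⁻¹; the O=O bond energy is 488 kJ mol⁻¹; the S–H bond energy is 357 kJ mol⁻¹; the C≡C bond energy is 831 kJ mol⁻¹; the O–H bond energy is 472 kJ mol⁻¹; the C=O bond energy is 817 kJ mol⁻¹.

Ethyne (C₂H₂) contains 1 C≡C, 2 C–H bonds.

Bonds broken (reactants):
  C≡C: 2 × 831 = 1662
  C–H: 4 × 402 = 1608
  O=O: 5 × 488 = 2440
  Σ(broken) = 5710 kJ
Bonds formed (products):
  C=O: 8 × 817 = 6536
  O–H: 4 × 472 = 1888
  Σ(formed) = 8424 kJ
ΔH = Σ(broken) − Σ(formed) = 5710 − 8424 = −2714 kJ

ΔH ≈ −2714 kJ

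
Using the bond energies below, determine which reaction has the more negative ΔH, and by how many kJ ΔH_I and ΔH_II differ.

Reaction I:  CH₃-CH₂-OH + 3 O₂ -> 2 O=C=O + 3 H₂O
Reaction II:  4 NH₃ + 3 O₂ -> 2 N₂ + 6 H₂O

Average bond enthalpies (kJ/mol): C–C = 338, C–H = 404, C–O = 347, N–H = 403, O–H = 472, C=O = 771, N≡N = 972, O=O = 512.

Reaction II, by 33 kJ

Reaction I:
  Bonds broken (reactants):
    C–C: 1 × 338 = 338
    C–H: 5 × 404 = 2020
    C–O: 1 × 347 = 347
    O–H: 1 × 472 = 472
    O=O: 3 × 512 = 1536
    Σ(broken) = 4713 kJ
  Bonds formed (products):
    C=O: 4 × 771 = 3084
    O–H: 6 × 472 = 2832
    Σ(formed) = 5916 kJ
  ΔH_I = 4713 − 5916 = −1203 kJ
Reaction II:
  Bonds broken (reactants):
    N–H: 12 × 403 = 4836
    O=O: 3 × 512 = 1536
    Σ(broken) = 6372 kJ
  Bonds formed (products):
    N≡N: 2 × 972 = 1944
    O–H: 12 × 472 = 5664
    Σ(formed) = 7608 kJ
  ΔH_II = 6372 − 7608 = −1236 kJ
ΔH_I − ΔH_II = +33 kJ, so reaction II has the more negative ΔH; |ΔH_I − ΔH_II| = 33 kJ.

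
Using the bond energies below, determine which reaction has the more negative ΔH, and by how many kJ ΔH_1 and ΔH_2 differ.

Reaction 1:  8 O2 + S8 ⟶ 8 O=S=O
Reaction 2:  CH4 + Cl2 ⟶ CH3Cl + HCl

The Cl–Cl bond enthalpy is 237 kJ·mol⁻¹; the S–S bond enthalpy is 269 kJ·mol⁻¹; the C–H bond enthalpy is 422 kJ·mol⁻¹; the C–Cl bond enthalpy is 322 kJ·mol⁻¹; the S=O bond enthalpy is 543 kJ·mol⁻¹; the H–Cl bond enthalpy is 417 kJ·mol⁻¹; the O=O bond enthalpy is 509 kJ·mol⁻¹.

Reaction 1, by 2384 kJ

Reaction 1:
  Bonds broken (reactants):
    O=O: 8 × 509 = 4072
    S–S: 8 × 269 = 2152
    Σ(broken) = 6224 kJ
  Bonds formed (products):
    S=O: 16 × 543 = 8688
    Σ(formed) = 8688 kJ
  ΔH_1 = 6224 − 8688 = −2464 kJ
Reaction 2:
  Bonds broken (reactants):
    C–H: 4 × 422 = 1688
    Cl–Cl: 1 × 237 = 237
    Σ(broken) = 1925 kJ
  Bonds formed (products):
    C–Cl: 1 × 322 = 322
    C–H: 3 × 422 = 1266
    H–Cl: 1 × 417 = 417
    Σ(formed) = 2005 kJ
  ΔH_2 = 1925 − 2005 = −80 kJ
ΔH_1 − ΔH_2 = −2384 kJ, so reaction 1 has the more negative ΔH; |ΔH_1 − ΔH_2| = 2384 kJ.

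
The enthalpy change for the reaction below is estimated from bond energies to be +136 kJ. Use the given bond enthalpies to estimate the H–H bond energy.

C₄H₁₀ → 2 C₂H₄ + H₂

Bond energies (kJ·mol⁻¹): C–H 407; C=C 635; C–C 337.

D(H–H) ≈ 419 kJ/mol

Let D be the H–H bond energy.
Σ(broken) = 3×337 + 10×407 = 5081
Σ(formed) = 8×407 + 2×635 + 1×D = 4526 + D
ΔH = Σ(broken) − Σ(formed) = (5081) − (4526 + D) = +555 − D
Setting this equal to +136 kJ gives D = 419 kJ/mol.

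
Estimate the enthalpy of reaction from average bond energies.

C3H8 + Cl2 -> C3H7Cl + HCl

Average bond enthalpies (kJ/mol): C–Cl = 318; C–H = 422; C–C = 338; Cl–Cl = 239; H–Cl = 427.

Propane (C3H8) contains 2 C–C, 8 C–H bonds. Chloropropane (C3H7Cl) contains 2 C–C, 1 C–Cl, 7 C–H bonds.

Bonds broken (reactants):
  C–C: 2 × 338 = 676
  C–H: 8 × 422 = 3376
  Cl–Cl: 1 × 239 = 239
  Σ(broken) = 4291 kJ
Bonds formed (products):
  C–C: 2 × 338 = 676
  C–Cl: 1 × 318 = 318
  C–H: 7 × 422 = 2954
  H–Cl: 1 × 427 = 427
  Σ(formed) = 4375 kJ
ΔH = Σ(broken) − Σ(formed) = 4291 − 4375 = −84 kJ

ΔH ≈ −84 kJ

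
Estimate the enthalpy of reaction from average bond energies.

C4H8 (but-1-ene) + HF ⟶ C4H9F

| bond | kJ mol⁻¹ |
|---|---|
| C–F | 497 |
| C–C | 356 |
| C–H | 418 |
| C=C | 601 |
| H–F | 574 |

Bonds broken (reactants):
  C–C: 2 × 356 = 712
  C–H: 8 × 418 = 3344
  C=C: 1 × 601 = 601
  H–F: 1 × 574 = 574
  Σ(broken) = 5231 kJ
Bonds formed (products):
  C–C: 3 × 356 = 1068
  C–F: 1 × 497 = 497
  C–H: 9 × 418 = 3762
  Σ(formed) = 5327 kJ
ΔH = Σ(broken) − Σ(formed) = 5231 − 5327 = −96 kJ

ΔH ≈ −96 kJ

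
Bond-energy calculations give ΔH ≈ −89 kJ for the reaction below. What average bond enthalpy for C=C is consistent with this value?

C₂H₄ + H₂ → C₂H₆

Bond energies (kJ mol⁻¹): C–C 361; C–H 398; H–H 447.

D(C=C) ≈ 621 kJ/mol

Let D be the C=C bond energy.
Σ(broken) = 4×398 + 1×D + 1×447 = 2039 + D
Σ(formed) = 1×361 + 6×398 = 2749
ΔH = Σ(broken) − Σ(formed) = (2039 + D) − (2749) = −710 + D
Setting this equal to −89 kJ gives D = 621 kJ/mol.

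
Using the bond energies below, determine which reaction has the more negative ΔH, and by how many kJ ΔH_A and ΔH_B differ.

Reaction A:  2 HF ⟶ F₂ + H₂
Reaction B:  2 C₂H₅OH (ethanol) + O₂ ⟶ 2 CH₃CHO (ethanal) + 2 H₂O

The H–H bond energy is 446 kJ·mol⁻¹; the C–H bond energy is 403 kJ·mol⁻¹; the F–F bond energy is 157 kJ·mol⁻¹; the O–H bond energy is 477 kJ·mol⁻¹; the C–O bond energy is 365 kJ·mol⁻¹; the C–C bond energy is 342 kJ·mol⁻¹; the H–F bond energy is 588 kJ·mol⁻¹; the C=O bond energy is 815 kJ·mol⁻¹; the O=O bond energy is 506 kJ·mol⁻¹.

Reaction B, by 1115 kJ

Reaction A:
  Bonds broken (reactants):
    H–F: 2 × 588 = 1176
    Σ(broken) = 1176 kJ
  Bonds formed (products):
    F–F: 1 × 157 = 157
    H–H: 1 × 446 = 446
    Σ(formed) = 603 kJ
  ΔH_A = 1176 − 603 = +573 kJ
Reaction B:
  Bonds broken (reactants):
    C–C: 2 × 342 = 684
    C–H: 10 × 403 = 4030
    C–O: 2 × 365 = 730
    O–H: 2 × 477 = 954
    O=O: 1 × 506 = 506
    Σ(broken) = 6904 kJ
  Bonds formed (products):
    C–C: 2 × 342 = 684
    C–H: 8 × 403 = 3224
    C=O: 2 × 815 = 1630
    O–H: 4 × 477 = 1908
    Σ(formed) = 7446 kJ
  ΔH_B = 6904 − 7446 = −542 kJ
ΔH_A − ΔH_B = +1115 kJ, so reaction B has the more negative ΔH; |ΔH_A − ΔH_B| = 1115 kJ.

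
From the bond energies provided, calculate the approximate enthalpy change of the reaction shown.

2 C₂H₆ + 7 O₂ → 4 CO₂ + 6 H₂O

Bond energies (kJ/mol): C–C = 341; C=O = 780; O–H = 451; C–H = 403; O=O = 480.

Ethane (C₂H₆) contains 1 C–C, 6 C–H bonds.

ΔH ≈ −2774 kJ

Bonds broken (reactants):
  C–C: 2 × 341 = 682
  C–H: 12 × 403 = 4836
  O=O: 7 × 480 = 3360
  Σ(broken) = 8878 kJ
Bonds formed (products):
  C=O: 8 × 780 = 6240
  O–H: 12 × 451 = 5412
  Σ(formed) = 11652 kJ
ΔH = Σ(broken) − Σ(formed) = 8878 − 11652 = −2774 kJ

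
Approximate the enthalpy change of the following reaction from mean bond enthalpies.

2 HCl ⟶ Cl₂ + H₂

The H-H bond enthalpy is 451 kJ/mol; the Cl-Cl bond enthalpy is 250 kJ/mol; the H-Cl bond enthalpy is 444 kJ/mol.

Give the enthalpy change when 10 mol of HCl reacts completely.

ΔH = +935 kJ

Bonds broken (reactants):
  H-Cl: 2 × 444 = 888
  Σ(broken) = 888 kJ
Bonds formed (products):
  Cl-Cl: 1 × 250 = 250
  H-H: 1 × 451 = 451
  Σ(formed) = 701 kJ
ΔH = Σ(broken) − Σ(formed) = 888 − 701 = +187 kJ
For 5× the reaction as written: 5 × (+187) = +935 kJ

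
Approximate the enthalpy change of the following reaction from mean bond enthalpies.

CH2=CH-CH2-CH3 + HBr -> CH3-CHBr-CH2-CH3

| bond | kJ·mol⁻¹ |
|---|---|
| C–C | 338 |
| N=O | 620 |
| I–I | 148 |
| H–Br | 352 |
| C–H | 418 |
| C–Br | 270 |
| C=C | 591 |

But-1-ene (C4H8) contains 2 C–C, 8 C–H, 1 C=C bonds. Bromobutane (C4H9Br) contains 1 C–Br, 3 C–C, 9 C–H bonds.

Bonds broken (reactants):
  C–C: 2 × 338 = 676
  C–H: 8 × 418 = 3344
  C=C: 1 × 591 = 591
  H–Br: 1 × 352 = 352
  Σ(broken) = 4963 kJ
Bonds formed (products):
  C–Br: 1 × 270 = 270
  C–C: 3 × 338 = 1014
  C–H: 9 × 418 = 3762
  Σ(formed) = 5046 kJ
ΔH = Σ(broken) − Σ(formed) = 4963 − 5046 = −83 kJ

ΔH ≈ −83 kJ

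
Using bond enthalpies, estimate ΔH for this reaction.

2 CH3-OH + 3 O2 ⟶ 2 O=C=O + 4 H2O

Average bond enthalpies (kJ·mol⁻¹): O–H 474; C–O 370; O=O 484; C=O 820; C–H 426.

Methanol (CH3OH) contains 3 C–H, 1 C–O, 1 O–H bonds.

ΔH ≈ −1376 kJ

Bonds broken (reactants):
  C–H: 6 × 426 = 2556
  C–O: 2 × 370 = 740
  O–H: 2 × 474 = 948
  O=O: 3 × 484 = 1452
  Σ(broken) = 5696 kJ
Bonds formed (products):
  C=O: 4 × 820 = 3280
  O–H: 8 × 474 = 3792
  Σ(formed) = 7072 kJ
ΔH = Σ(broken) − Σ(formed) = 5696 − 7072 = −1376 kJ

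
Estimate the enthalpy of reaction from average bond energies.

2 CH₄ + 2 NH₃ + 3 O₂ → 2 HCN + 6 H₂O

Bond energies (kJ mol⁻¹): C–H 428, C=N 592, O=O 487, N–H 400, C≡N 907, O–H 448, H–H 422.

ΔH ≈ −761 kJ

Bonds broken (reactants):
  C–H: 8 × 428 = 3424
  N–H: 6 × 400 = 2400
  O=O: 3 × 487 = 1461
  Σ(broken) = 7285 kJ
Bonds formed (products):
  C≡N: 2 × 907 = 1814
  C–H: 2 × 428 = 856
  O–H: 12 × 448 = 5376
  Σ(formed) = 8046 kJ
ΔH = Σ(broken) − Σ(formed) = 7285 − 8046 = −761 kJ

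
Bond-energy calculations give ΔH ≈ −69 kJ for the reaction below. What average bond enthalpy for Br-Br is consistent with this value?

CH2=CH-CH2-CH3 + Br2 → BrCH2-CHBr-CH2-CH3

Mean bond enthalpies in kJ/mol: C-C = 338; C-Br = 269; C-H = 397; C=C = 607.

Let D be the Br-Br bond energy.
Σ(broken) = 1×D + 2×338 + 8×397 + 1×607 = 4459 + D
Σ(formed) = 2×269 + 3×338 + 8×397 = 4728
ΔH = Σ(broken) − Σ(formed) = (4459 + D) − (4728) = −269 + D
Setting this equal to −69 kJ gives D = 200 kJ/mol.

D(Br-Br) ≈ 200 kJ/mol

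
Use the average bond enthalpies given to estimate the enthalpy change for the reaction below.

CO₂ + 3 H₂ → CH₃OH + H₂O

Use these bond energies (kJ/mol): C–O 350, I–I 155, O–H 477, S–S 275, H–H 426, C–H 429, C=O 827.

Bonds broken (reactants):
  C=O: 2 × 827 = 1654
  H–H: 3 × 426 = 1278
  Σ(broken) = 2932 kJ
Bonds formed (products):
  C–H: 3 × 429 = 1287
  C–O: 1 × 350 = 350
  O–H: 3 × 477 = 1431
  Σ(formed) = 3068 kJ
ΔH = Σ(broken) − Σ(formed) = 2932 − 3068 = −136 kJ

ΔH ≈ −136 kJ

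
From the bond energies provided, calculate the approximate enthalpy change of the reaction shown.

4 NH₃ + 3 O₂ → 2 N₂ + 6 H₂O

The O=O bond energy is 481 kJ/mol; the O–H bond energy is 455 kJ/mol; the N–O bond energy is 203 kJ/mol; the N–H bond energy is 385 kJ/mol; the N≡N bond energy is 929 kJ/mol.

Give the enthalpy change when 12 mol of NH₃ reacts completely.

ΔH = −3765 kJ

Bonds broken (reactants):
  N–H: 12 × 385 = 4620
  O=O: 3 × 481 = 1443
  Σ(broken) = 6063 kJ
Bonds formed (products):
  N≡N: 2 × 929 = 1858
  O–H: 12 × 455 = 5460
  Σ(formed) = 7318 kJ
ΔH = Σ(broken) − Σ(formed) = 6063 − 7318 = −1255 kJ
For 3× the reaction as written: 3 × (−1255) = −3765 kJ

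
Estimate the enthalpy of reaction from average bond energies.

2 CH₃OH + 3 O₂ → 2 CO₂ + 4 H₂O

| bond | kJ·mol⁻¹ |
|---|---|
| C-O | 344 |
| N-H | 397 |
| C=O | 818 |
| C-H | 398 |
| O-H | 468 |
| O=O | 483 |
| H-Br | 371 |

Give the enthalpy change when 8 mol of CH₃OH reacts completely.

ΔH = −6220 kJ

Bonds broken (reactants):
  C-H: 6 × 398 = 2388
  C-O: 2 × 344 = 688
  O-H: 2 × 468 = 936
  O=O: 3 × 483 = 1449
  Σ(broken) = 5461 kJ
Bonds formed (products):
  C=O: 4 × 818 = 3272
  O-H: 8 × 468 = 3744
  Σ(formed) = 7016 kJ
ΔH = Σ(broken) − Σ(formed) = 5461 − 7016 = −1555 kJ
For 4× the reaction as written: 4 × (−1555) = −6220 kJ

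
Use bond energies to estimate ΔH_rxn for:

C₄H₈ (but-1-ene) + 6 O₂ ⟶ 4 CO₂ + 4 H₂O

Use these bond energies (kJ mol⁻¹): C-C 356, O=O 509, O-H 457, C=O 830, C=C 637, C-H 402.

ΔH ≈ −2677 kJ

Bonds broken (reactants):
  C-C: 2 × 356 = 712
  C-H: 8 × 402 = 3216
  C=C: 1 × 637 = 637
  O=O: 6 × 509 = 3054
  Σ(broken) = 7619 kJ
Bonds formed (products):
  C=O: 8 × 830 = 6640
  O-H: 8 × 457 = 3656
  Σ(formed) = 10296 kJ
ΔH = Σ(broken) − Σ(formed) = 7619 − 10296 = −2677 kJ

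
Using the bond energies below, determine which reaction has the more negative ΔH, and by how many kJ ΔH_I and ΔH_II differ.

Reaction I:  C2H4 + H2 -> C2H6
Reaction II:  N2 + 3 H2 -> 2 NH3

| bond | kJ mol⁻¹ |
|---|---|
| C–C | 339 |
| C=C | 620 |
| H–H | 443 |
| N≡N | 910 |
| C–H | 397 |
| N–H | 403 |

Reaction II, by 109 kJ

Reaction I:
  Bonds broken (reactants):
    C–H: 4 × 397 = 1588
    C=C: 1 × 620 = 620
    H–H: 1 × 443 = 443
    Σ(broken) = 2651 kJ
  Bonds formed (products):
    C–C: 1 × 339 = 339
    C–H: 6 × 397 = 2382
    Σ(formed) = 2721 kJ
  ΔH_I = 2651 − 2721 = −70 kJ
Reaction II:
  Bonds broken (reactants):
    H–H: 3 × 443 = 1329
    N≡N: 1 × 910 = 910
    Σ(broken) = 2239 kJ
  Bonds formed (products):
    N–H: 6 × 403 = 2418
    Σ(formed) = 2418 kJ
  ΔH_II = 2239 − 2418 = −179 kJ
ΔH_I − ΔH_II = +109 kJ, so reaction II has the more negative ΔH; |ΔH_I − ΔH_II| = 109 kJ.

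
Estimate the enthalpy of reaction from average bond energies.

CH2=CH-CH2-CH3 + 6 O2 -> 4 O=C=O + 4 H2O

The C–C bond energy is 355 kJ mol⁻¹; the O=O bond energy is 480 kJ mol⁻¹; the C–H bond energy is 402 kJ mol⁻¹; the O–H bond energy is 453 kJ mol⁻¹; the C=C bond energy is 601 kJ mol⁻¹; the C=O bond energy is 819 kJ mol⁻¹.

ΔH ≈ −2769 kJ

Bonds broken (reactants):
  C–C: 2 × 355 = 710
  C–H: 8 × 402 = 3216
  C=C: 1 × 601 = 601
  O=O: 6 × 480 = 2880
  Σ(broken) = 7407 kJ
Bonds formed (products):
  C=O: 8 × 819 = 6552
  O–H: 8 × 453 = 3624
  Σ(formed) = 10176 kJ
ΔH = Σ(broken) − Σ(formed) = 7407 − 10176 = −2769 kJ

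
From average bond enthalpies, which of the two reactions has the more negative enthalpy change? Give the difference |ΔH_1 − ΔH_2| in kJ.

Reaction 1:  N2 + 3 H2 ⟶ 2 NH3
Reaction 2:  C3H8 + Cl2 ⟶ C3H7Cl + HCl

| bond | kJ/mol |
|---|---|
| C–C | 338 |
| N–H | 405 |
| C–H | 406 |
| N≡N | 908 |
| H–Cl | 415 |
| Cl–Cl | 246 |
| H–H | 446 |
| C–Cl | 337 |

Reaction 1, by 84 kJ

Reaction 1:
  Bonds broken (reactants):
    H–H: 3 × 446 = 1338
    N≡N: 1 × 908 = 908
    Σ(broken) = 2246 kJ
  Bonds formed (products):
    N–H: 6 × 405 = 2430
    Σ(formed) = 2430 kJ
  ΔH_1 = 2246 − 2430 = −184 kJ
Reaction 2:
  Bonds broken (reactants):
    C–C: 2 × 338 = 676
    C–H: 8 × 406 = 3248
    Cl–Cl: 1 × 246 = 246
    Σ(broken) = 4170 kJ
  Bonds formed (products):
    C–C: 2 × 338 = 676
    C–Cl: 1 × 337 = 337
    C–H: 7 × 406 = 2842
    H–Cl: 1 × 415 = 415
    Σ(formed) = 4270 kJ
  ΔH_2 = 4170 − 4270 = −100 kJ
ΔH_1 − ΔH_2 = −84 kJ, so reaction 1 has the more negative ΔH; |ΔH_1 − ΔH_2| = 84 kJ.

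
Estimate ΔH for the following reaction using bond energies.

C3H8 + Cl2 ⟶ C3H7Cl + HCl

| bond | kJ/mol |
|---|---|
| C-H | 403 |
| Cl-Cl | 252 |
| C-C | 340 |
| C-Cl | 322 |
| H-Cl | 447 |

Bonds broken (reactants):
  C-C: 2 × 340 = 680
  C-H: 8 × 403 = 3224
  Cl-Cl: 1 × 252 = 252
  Σ(broken) = 4156 kJ
Bonds formed (products):
  C-C: 2 × 340 = 680
  C-Cl: 1 × 322 = 322
  C-H: 7 × 403 = 2821
  H-Cl: 1 × 447 = 447
  Σ(formed) = 4270 kJ
ΔH = Σ(broken) − Σ(formed) = 4156 − 4270 = −114 kJ

ΔH ≈ −114 kJ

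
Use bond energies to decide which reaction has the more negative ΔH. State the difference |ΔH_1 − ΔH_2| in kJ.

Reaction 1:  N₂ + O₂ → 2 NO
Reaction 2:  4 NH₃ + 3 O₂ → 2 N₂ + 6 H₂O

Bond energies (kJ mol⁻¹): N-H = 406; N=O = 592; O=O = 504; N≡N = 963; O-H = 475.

Reaction 2, by 1525 kJ

Reaction 1:
  Bonds broken (reactants):
    N≡N: 1 × 963 = 963
    O=O: 1 × 504 = 504
    Σ(broken) = 1467 kJ
  Bonds formed (products):
    N=O: 2 × 592 = 1184
    Σ(formed) = 1184 kJ
  ΔH_1 = 1467 − 1184 = +283 kJ
Reaction 2:
  Bonds broken (reactants):
    N-H: 12 × 406 = 4872
    O=O: 3 × 504 = 1512
    Σ(broken) = 6384 kJ
  Bonds formed (products):
    N≡N: 2 × 963 = 1926
    O-H: 12 × 475 = 5700
    Σ(formed) = 7626 kJ
  ΔH_2 = 6384 − 7626 = −1242 kJ
ΔH_1 − ΔH_2 = +1525 kJ, so reaction 2 has the more negative ΔH; |ΔH_1 − ΔH_2| = 1525 kJ.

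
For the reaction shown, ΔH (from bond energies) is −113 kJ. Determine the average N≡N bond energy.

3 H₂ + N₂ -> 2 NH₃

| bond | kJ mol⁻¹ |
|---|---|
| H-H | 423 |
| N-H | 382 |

D(N≡N) ≈ 910 kJ/mol

Let D be the N≡N bond energy.
Σ(broken) = 3×423 + 1×D = 1269 + D
Σ(formed) = 6×382 = 2292
ΔH = Σ(broken) − Σ(formed) = (1269 + D) − (2292) = −1023 + D
Setting this equal to −113 kJ gives D = 910 kJ/mol.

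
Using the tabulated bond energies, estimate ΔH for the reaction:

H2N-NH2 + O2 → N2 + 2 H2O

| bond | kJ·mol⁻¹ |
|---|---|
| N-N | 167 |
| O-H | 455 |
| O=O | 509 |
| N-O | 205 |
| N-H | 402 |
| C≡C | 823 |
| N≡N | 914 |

ΔH ≈ −450 kJ

Bonds broken (reactants):
  N-H: 4 × 402 = 1608
  N-N: 1 × 167 = 167
  O=O: 1 × 509 = 509
  Σ(broken) = 2284 kJ
Bonds formed (products):
  N≡N: 1 × 914 = 914
  O-H: 4 × 455 = 1820
  Σ(formed) = 2734 kJ
ΔH = Σ(broken) − Σ(formed) = 2284 − 2734 = −450 kJ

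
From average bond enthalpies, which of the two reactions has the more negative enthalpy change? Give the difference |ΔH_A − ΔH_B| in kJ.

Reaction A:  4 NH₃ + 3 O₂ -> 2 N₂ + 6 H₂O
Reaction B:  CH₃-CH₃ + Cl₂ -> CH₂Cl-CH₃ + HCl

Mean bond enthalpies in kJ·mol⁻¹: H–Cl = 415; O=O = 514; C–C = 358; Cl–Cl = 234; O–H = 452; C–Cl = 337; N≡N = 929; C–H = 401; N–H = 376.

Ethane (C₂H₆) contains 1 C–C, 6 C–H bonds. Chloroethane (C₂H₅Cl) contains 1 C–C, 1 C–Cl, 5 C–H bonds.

Reaction A, by 1111 kJ

Reaction A:
  Bonds broken (reactants):
    N–H: 12 × 376 = 4512
    O=O: 3 × 514 = 1542
    Σ(broken) = 6054 kJ
  Bonds formed (products):
    N≡N: 2 × 929 = 1858
    O–H: 12 × 452 = 5424
    Σ(formed) = 7282 kJ
  ΔH_A = 6054 − 7282 = −1228 kJ
Reaction B:
  Bonds broken (reactants):
    C–C: 1 × 358 = 358
    C–H: 6 × 401 = 2406
    Cl–Cl: 1 × 234 = 234
    Σ(broken) = 2998 kJ
  Bonds formed (products):
    C–C: 1 × 358 = 358
    C–Cl: 1 × 337 = 337
    C–H: 5 × 401 = 2005
    H–Cl: 1 × 415 = 415
    Σ(formed) = 3115 kJ
  ΔH_B = 2998 − 3115 = −117 kJ
ΔH_A − ΔH_B = −1111 kJ, so reaction A has the more negative ΔH; |ΔH_A − ΔH_B| = 1111 kJ.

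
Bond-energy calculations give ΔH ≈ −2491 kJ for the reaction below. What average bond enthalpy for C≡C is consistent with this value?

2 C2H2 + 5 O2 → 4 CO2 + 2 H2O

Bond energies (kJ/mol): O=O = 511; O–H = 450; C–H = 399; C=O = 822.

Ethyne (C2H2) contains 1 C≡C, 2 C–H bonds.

D(C≡C) ≈ 867 kJ/mol

Let D be the C≡C bond energy.
Σ(broken) = 2×D + 4×399 + 5×511 = 4151 + 2D
Σ(formed) = 8×822 + 4×450 = 8376
ΔH = Σ(broken) − Σ(formed) = (4151 + 2D) − (8376) = −4225 + 2D
Setting this equal to −2491 kJ gives 2D = 1734, so D = 867 kJ/mol.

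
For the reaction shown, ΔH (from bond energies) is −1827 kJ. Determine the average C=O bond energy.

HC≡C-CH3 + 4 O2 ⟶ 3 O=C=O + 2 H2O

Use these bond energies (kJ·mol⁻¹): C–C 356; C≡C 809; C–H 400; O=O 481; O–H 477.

D(C=O) ≈ 768 kJ/mol

Let D be the C=O bond energy.
Σ(broken) = 1×809 + 1×356 + 4×400 + 4×481 = 4689
Σ(formed) = 6×D + 4×477 = 1908 + 6D
ΔH = Σ(broken) − Σ(formed) = (4689) − (1908 + 6D) = +2781 − 6D
Setting this equal to −1827 kJ gives 6D = 4608, so D = 768 kJ/mol.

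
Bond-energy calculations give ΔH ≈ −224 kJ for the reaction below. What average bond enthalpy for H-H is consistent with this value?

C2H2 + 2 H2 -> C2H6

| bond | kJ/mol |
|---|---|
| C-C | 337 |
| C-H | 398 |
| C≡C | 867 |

D(H-H) ≈ 419 kJ/mol

Let D be the H-H bond energy.
Σ(broken) = 1×867 + 2×398 + 2×D = 1663 + 2D
Σ(formed) = 1×337 + 6×398 = 2725
ΔH = Σ(broken) − Σ(formed) = (1663 + 2D) − (2725) = −1062 + 2D
Setting this equal to −224 kJ gives 2D = 838, so D = 419 kJ/mol.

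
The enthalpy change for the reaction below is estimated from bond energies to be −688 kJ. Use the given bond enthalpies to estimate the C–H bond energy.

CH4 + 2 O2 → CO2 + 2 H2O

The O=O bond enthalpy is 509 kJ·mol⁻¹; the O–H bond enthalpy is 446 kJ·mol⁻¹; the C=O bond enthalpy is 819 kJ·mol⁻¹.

Let D be the C–H bond energy.
Σ(broken) = 4×D + 2×509 = 1018 + 4D
Σ(formed) = 2×819 + 4×446 = 3422
ΔH = Σ(broken) − Σ(formed) = (1018 + 4D) − (3422) = −2404 + 4D
Setting this equal to −688 kJ gives 4D = 1716, so D = 429 kJ/mol.

D(C–H) ≈ 429 kJ/mol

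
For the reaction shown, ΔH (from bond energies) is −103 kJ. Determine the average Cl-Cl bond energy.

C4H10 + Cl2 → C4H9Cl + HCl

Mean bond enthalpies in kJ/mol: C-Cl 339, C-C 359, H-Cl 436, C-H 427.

D(Cl-Cl) ≈ 245 kJ/mol

Let D be the Cl-Cl bond energy.
Σ(broken) = 3×359 + 10×427 + 1×D = 5347 + D
Σ(formed) = 3×359 + 1×339 + 9×427 + 1×436 = 5695
ΔH = Σ(broken) − Σ(formed) = (5347 + D) − (5695) = −348 + D
Setting this equal to −103 kJ gives D = 245 kJ/mol.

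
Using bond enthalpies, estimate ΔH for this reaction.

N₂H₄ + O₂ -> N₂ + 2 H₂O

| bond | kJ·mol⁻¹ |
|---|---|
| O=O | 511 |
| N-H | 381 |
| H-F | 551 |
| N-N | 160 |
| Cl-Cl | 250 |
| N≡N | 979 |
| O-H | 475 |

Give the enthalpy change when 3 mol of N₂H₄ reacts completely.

ΔH = −2052 kJ

Bonds broken (reactants):
  N-H: 4 × 381 = 1524
  N-N: 1 × 160 = 160
  O=O: 1 × 511 = 511
  Σ(broken) = 2195 kJ
Bonds formed (products):
  N≡N: 1 × 979 = 979
  O-H: 4 × 475 = 1900
  Σ(formed) = 2879 kJ
ΔH = Σ(broken) − Σ(formed) = 2195 − 2879 = −684 kJ
For 3× the reaction as written: 3 × (−684) = −2052 kJ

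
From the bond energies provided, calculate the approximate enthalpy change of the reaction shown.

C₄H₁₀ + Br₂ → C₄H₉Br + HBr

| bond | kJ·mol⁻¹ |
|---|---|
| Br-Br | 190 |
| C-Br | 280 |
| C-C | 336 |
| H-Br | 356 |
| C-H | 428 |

Bonds broken (reactants):
  Br-Br: 1 × 190 = 190
  C-C: 3 × 336 = 1008
  C-H: 10 × 428 = 4280
  Σ(broken) = 5478 kJ
Bonds formed (products):
  C-Br: 1 × 280 = 280
  C-C: 3 × 336 = 1008
  C-H: 9 × 428 = 3852
  H-Br: 1 × 356 = 356
  Σ(formed) = 5496 kJ
ΔH = Σ(broken) − Σ(formed) = 5478 − 5496 = −18 kJ

ΔH ≈ −18 kJ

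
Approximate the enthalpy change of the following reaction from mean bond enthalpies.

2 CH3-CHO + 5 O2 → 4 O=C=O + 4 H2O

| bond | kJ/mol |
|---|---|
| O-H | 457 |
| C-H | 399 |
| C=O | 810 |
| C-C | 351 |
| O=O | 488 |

ΔH ≈ −2182 kJ

Bonds broken (reactants):
  C-C: 2 × 351 = 702
  C-H: 8 × 399 = 3192
  C=O: 2 × 810 = 1620
  O=O: 5 × 488 = 2440
  Σ(broken) = 7954 kJ
Bonds formed (products):
  C=O: 8 × 810 = 6480
  O-H: 8 × 457 = 3656
  Σ(formed) = 10136 kJ
ΔH = Σ(broken) − Σ(formed) = 7954 − 10136 = −2182 kJ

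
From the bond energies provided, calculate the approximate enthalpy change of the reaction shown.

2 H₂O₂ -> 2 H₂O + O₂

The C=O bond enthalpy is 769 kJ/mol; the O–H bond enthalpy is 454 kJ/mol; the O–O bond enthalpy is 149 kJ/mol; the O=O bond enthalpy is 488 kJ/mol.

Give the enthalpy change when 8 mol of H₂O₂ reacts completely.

Bonds broken (reactants):
  O–H: 4 × 454 = 1816
  O–O: 2 × 149 = 298
  Σ(broken) = 2114 kJ
Bonds formed (products):
  O–H: 4 × 454 = 1816
  O=O: 1 × 488 = 488
  Σ(formed) = 2304 kJ
ΔH = Σ(broken) − Σ(formed) = 2114 − 2304 = −190 kJ
For 4× the reaction as written: 4 × (−190) = −760 kJ

ΔH = −760 kJ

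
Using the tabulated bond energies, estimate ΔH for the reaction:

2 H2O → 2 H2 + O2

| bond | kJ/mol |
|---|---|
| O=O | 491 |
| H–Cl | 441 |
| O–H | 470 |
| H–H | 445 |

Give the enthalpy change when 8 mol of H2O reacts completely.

Bonds broken (reactants):
  O–H: 4 × 470 = 1880
  Σ(broken) = 1880 kJ
Bonds formed (products):
  H–H: 2 × 445 = 890
  O=O: 1 × 491 = 491
  Σ(formed) = 1381 kJ
ΔH = Σ(broken) − Σ(formed) = 1880 − 1381 = +499 kJ
For 4× the reaction as written: 4 × (+499) = +1996 kJ

ΔH = +1996 kJ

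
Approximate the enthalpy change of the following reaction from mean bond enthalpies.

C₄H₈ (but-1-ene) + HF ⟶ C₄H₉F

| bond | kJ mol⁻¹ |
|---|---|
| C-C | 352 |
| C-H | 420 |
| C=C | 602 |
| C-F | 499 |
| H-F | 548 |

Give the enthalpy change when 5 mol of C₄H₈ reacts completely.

ΔH = −605 kJ

Bonds broken (reactants):
  C-C: 2 × 352 = 704
  C-H: 8 × 420 = 3360
  C=C: 1 × 602 = 602
  H-F: 1 × 548 = 548
  Σ(broken) = 5214 kJ
Bonds formed (products):
  C-C: 3 × 352 = 1056
  C-F: 1 × 499 = 499
  C-H: 9 × 420 = 3780
  Σ(formed) = 5335 kJ
ΔH = Σ(broken) − Σ(formed) = 5214 − 5335 = −121 kJ
For 5× the reaction as written: 5 × (−121) = −605 kJ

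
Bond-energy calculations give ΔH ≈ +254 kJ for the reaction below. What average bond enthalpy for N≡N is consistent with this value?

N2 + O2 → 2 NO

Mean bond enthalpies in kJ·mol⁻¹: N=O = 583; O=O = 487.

D(N≡N) ≈ 933 kJ/mol

Let D be the N≡N bond energy.
Σ(broken) = 1×D + 1×487 = 487 + D
Σ(formed) = 2×583 = 1166
ΔH = Σ(broken) − Σ(formed) = (487 + D) − (1166) = −679 + D
Setting this equal to +254 kJ gives D = 933 kJ/mol.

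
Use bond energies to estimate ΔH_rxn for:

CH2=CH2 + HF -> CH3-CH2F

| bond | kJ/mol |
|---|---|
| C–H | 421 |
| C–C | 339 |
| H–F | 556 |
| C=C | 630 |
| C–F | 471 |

ΔH ≈ −45 kJ

Bonds broken (reactants):
  C–H: 4 × 421 = 1684
  C=C: 1 × 630 = 630
  H–F: 1 × 556 = 556
  Σ(broken) = 2870 kJ
Bonds formed (products):
  C–C: 1 × 339 = 339
  C–F: 1 × 471 = 471
  C–H: 5 × 421 = 2105
  Σ(formed) = 2915 kJ
ΔH = Σ(broken) − Σ(formed) = 2870 − 2915 = −45 kJ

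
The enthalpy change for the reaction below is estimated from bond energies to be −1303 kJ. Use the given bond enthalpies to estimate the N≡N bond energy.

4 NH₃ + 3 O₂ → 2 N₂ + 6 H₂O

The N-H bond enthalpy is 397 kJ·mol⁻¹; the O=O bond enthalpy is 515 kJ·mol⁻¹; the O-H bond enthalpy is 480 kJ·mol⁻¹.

Let D be the N≡N bond energy.
Σ(broken) = 12×397 + 3×515 = 6309
Σ(formed) = 2×D + 12×480 = 5760 + 2D
ΔH = Σ(broken) − Σ(formed) = (6309) − (5760 + 2D) = +549 − 2D
Setting this equal to −1303 kJ gives 2D = 1852, so D = 926 kJ/mol.

D(N≡N) ≈ 926 kJ/mol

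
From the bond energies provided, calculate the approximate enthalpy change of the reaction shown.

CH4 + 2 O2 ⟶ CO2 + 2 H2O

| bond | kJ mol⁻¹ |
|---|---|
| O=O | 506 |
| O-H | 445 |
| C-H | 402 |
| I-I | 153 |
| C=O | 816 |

Bonds broken (reactants):
  C-H: 4 × 402 = 1608
  O=O: 2 × 506 = 1012
  Σ(broken) = 2620 kJ
Bonds formed (products):
  C=O: 2 × 816 = 1632
  O-H: 4 × 445 = 1780
  Σ(formed) = 3412 kJ
ΔH = Σ(broken) − Σ(formed) = 2620 − 3412 = −792 kJ

ΔH ≈ −792 kJ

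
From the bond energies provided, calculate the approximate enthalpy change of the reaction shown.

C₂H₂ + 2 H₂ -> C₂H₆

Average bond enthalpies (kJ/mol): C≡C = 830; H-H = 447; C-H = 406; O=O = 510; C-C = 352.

ΔH ≈ −252 kJ

Bonds broken (reactants):
  C≡C: 1 × 830 = 830
  C-H: 2 × 406 = 812
  H-H: 2 × 447 = 894
  Σ(broken) = 2536 kJ
Bonds formed (products):
  C-C: 1 × 352 = 352
  C-H: 6 × 406 = 2436
  Σ(formed) = 2788 kJ
ΔH = Σ(broken) − Σ(formed) = 2536 − 2788 = −252 kJ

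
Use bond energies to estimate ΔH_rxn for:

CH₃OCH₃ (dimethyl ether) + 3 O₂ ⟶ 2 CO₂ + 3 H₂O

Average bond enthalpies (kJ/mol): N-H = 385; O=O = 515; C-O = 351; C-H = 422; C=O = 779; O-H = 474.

ΔH ≈ −1181 kJ

Bonds broken (reactants):
  C-H: 6 × 422 = 2532
  C-O: 2 × 351 = 702
  O=O: 3 × 515 = 1545
  Σ(broken) = 4779 kJ
Bonds formed (products):
  C=O: 4 × 779 = 3116
  O-H: 6 × 474 = 2844
  Σ(formed) = 5960 kJ
ΔH = Σ(broken) − Σ(formed) = 4779 − 5960 = −1181 kJ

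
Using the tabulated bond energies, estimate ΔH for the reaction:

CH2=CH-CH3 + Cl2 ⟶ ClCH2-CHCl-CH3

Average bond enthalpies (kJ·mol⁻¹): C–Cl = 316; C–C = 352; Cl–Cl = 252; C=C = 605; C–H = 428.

Bonds broken (reactants):
  C–C: 1 × 352 = 352
  C–H: 6 × 428 = 2568
  C=C: 1 × 605 = 605
  Cl–Cl: 1 × 252 = 252
  Σ(broken) = 3777 kJ
Bonds formed (products):
  C–C: 2 × 352 = 704
  C–Cl: 2 × 316 = 632
  C–H: 6 × 428 = 2568
  Σ(formed) = 3904 kJ
ΔH = Σ(broken) − Σ(formed) = 3777 − 3904 = −127 kJ

ΔH ≈ −127 kJ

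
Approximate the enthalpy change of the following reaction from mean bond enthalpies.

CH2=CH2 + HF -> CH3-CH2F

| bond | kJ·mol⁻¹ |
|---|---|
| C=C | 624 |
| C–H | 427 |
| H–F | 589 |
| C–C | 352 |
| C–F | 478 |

ΔH ≈ −44 kJ

Bonds broken (reactants):
  C–H: 4 × 427 = 1708
  C=C: 1 × 624 = 624
  H–F: 1 × 589 = 589
  Σ(broken) = 2921 kJ
Bonds formed (products):
  C–C: 1 × 352 = 352
  C–F: 1 × 478 = 478
  C–H: 5 × 427 = 2135
  Σ(formed) = 2965 kJ
ΔH = Σ(broken) − Σ(formed) = 2921 − 2965 = −44 kJ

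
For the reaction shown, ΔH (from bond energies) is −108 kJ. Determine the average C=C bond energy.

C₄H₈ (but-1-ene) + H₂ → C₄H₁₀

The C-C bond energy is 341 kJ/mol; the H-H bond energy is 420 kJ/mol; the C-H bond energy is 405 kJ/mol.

D(C=C) ≈ 623 kJ/mol

Let D be the C=C bond energy.
Σ(broken) = 2×341 + 8×405 + 1×D + 1×420 = 4342 + D
Σ(formed) = 3×341 + 10×405 = 5073
ΔH = Σ(broken) − Σ(formed) = (4342 + D) − (5073) = −731 + D
Setting this equal to −108 kJ gives D = 623 kJ/mol.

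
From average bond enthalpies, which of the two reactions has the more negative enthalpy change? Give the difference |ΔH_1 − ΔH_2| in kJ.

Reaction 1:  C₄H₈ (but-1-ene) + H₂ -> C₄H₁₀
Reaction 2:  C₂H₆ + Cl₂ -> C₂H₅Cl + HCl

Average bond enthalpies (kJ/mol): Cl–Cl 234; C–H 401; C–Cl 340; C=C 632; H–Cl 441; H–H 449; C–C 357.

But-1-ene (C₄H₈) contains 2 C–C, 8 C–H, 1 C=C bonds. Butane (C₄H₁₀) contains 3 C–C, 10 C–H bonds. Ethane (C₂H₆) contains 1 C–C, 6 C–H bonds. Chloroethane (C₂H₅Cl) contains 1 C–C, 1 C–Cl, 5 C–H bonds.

Reaction 1:
  Bonds broken (reactants):
    C–C: 2 × 357 = 714
    C–H: 8 × 401 = 3208
    C=C: 1 × 632 = 632
    H–H: 1 × 449 = 449
    Σ(broken) = 5003 kJ
  Bonds formed (products):
    C–C: 3 × 357 = 1071
    C–H: 10 × 401 = 4010
    Σ(formed) = 5081 kJ
  ΔH_1 = 5003 − 5081 = −78 kJ
Reaction 2:
  Bonds broken (reactants):
    C–C: 1 × 357 = 357
    C–H: 6 × 401 = 2406
    Cl–Cl: 1 × 234 = 234
    Σ(broken) = 2997 kJ
  Bonds formed (products):
    C–C: 1 × 357 = 357
    C–Cl: 1 × 340 = 340
    C–H: 5 × 401 = 2005
    H–Cl: 1 × 441 = 441
    Σ(formed) = 3143 kJ
  ΔH_2 = 2997 − 3143 = −146 kJ
ΔH_1 − ΔH_2 = +68 kJ, so reaction 2 has the more negative ΔH; |ΔH_1 − ΔH_2| = 68 kJ.

Reaction 2, by 68 kJ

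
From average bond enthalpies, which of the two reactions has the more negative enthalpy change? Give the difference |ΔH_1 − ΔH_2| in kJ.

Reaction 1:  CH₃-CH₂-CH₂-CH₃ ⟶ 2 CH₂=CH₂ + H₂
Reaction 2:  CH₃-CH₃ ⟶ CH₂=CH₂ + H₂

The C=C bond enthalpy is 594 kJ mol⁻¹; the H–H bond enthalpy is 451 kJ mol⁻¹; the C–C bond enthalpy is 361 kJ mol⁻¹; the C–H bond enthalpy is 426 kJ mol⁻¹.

Reaction 1:
  Bonds broken (reactants):
    C–C: 3 × 361 = 1083
    C–H: 10 × 426 = 4260
    Σ(broken) = 5343 kJ
  Bonds formed (products):
    C–H: 8 × 426 = 3408
    C=C: 2 × 594 = 1188
    H–H: 1 × 451 = 451
    Σ(formed) = 5047 kJ
  ΔH_1 = 5343 − 5047 = +296 kJ
Reaction 2:
  Bonds broken (reactants):
    C–C: 1 × 361 = 361
    C–H: 6 × 426 = 2556
    Σ(broken) = 2917 kJ
  Bonds formed (products):
    C–H: 4 × 426 = 1704
    C=C: 1 × 594 = 594
    H–H: 1 × 451 = 451
    Σ(formed) = 2749 kJ
  ΔH_2 = 2917 − 2749 = +168 kJ
ΔH_1 − ΔH_2 = +128 kJ, so reaction 2 has the more negative ΔH; |ΔH_1 − ΔH_2| = 128 kJ.

Reaction 2, by 128 kJ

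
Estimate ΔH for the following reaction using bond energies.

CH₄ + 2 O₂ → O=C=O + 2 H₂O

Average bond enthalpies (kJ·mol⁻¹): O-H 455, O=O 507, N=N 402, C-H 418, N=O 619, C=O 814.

Bonds broken (reactants):
  C-H: 4 × 418 = 1672
  O=O: 2 × 507 = 1014
  Σ(broken) = 2686 kJ
Bonds formed (products):
  C=O: 2 × 814 = 1628
  O-H: 4 × 455 = 1820
  Σ(formed) = 3448 kJ
ΔH = Σ(broken) − Σ(formed) = 2686 − 3448 = −762 kJ

ΔH ≈ −762 kJ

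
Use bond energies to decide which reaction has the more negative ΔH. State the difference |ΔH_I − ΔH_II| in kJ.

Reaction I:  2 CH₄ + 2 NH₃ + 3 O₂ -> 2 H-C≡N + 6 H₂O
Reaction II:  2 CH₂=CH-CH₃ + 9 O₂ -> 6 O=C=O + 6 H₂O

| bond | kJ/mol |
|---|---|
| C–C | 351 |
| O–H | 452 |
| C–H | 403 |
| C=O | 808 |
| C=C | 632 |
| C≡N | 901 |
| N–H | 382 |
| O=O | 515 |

Reaction II, by 2712 kJ

Reaction I:
  Bonds broken (reactants):
    C–H: 8 × 403 = 3224
    N–H: 6 × 382 = 2292
    O=O: 3 × 515 = 1545
    Σ(broken) = 7061 kJ
  Bonds formed (products):
    C≡N: 2 × 901 = 1802
    C–H: 2 × 403 = 806
    O–H: 12 × 452 = 5424
    Σ(formed) = 8032 kJ
  ΔH_I = 7061 − 8032 = −971 kJ
Reaction II:
  Bonds broken (reactants):
    C–C: 2 × 351 = 702
    C–H: 12 × 403 = 4836
    C=C: 2 × 632 = 1264
    O=O: 9 × 515 = 4635
    Σ(broken) = 11437 kJ
  Bonds formed (products):
    C=O: 12 × 808 = 9696
    O–H: 12 × 452 = 5424
    Σ(formed) = 15120 kJ
  ΔH_II = 11437 − 15120 = −3683 kJ
ΔH_I − ΔH_II = +2712 kJ, so reaction II has the more negative ΔH; |ΔH_I − ΔH_II| = 2712 kJ.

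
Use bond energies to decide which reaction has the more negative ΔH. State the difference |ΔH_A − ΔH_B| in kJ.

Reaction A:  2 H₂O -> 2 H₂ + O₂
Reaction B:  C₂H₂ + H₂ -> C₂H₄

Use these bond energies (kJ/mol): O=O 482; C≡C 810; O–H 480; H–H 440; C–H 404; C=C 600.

Reaction B, by 716 kJ

Reaction A:
  Bonds broken (reactants):
    O–H: 4 × 480 = 1920
    Σ(broken) = 1920 kJ
  Bonds formed (products):
    H–H: 2 × 440 = 880
    O=O: 1 × 482 = 482
    Σ(formed) = 1362 kJ
  ΔH_A = 1920 − 1362 = +558 kJ
Reaction B:
  Bonds broken (reactants):
    C≡C: 1 × 810 = 810
    C–H: 2 × 404 = 808
    H–H: 1 × 440 = 440
    Σ(broken) = 2058 kJ
  Bonds formed (products):
    C–H: 4 × 404 = 1616
    C=C: 1 × 600 = 600
    Σ(formed) = 2216 kJ
  ΔH_B = 2058 − 2216 = −158 kJ
ΔH_A − ΔH_B = +716 kJ, so reaction B has the more negative ΔH; |ΔH_A − ΔH_B| = 716 kJ.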